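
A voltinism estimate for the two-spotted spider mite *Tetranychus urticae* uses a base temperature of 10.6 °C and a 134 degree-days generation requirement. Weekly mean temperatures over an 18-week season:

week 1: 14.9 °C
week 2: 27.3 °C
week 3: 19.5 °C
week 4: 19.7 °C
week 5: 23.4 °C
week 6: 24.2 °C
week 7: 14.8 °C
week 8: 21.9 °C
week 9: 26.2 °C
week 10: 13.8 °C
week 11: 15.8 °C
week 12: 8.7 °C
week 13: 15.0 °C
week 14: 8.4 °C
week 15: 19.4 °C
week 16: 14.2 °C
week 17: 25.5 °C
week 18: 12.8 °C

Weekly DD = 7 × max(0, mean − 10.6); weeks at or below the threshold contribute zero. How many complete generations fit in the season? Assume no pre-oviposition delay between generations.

Weekly DD (7 × max(0, T̄ − 10.6)): 30.1, 116.9, 62.3, 63.7, 89.6, 95.2, 29.4, 79.1, 109.2, 22.4, 36.4, 0.0, 30.8, 0.0, 61.6, 25.2, 104.3, 15.4.
Season total = 971.6 DD.
Complete generations = ⌊971.6 / 134⌋ = 7.

7 generations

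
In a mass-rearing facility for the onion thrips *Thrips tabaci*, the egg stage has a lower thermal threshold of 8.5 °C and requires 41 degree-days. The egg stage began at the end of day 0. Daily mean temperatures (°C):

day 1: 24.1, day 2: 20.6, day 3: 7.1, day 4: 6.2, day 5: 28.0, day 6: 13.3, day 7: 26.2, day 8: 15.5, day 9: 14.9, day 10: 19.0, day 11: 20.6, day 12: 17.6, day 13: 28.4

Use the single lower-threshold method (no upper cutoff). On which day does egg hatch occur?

day 5

Daily DD above 8.5 °C: 15.6, 12.1, 0.0, 0.0, 19.5, 4.8, 17.7, 7.0, 6.4, 10.5, 12.1, 9.1, 19.9.
Cumulative: 15.6, 27.7, 27.7, 27.7, 47.2, 52.0, 69.7, 76.7, 83.1, 93.6, 105.7, 114.8, 134.7.
The total first reaches 41 DD on day 5.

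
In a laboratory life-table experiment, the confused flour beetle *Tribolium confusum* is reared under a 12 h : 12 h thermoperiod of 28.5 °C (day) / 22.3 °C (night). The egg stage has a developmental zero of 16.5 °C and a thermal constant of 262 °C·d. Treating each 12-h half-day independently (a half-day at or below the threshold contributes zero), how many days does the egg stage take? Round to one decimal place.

Day half: max(0, 28.5 − 16.5) × 0.5 = 12.0 × 0.5 = 6.00 DD.
Night half: max(0, 22.3 − 16.5) × 0.5 = 5.8 × 0.5 = 2.90 DD.
Per 24 h: 8.90 DD/day.
Duration = 262 / 8.90 = 29.438 ≈ 29.4 days.

29.4 days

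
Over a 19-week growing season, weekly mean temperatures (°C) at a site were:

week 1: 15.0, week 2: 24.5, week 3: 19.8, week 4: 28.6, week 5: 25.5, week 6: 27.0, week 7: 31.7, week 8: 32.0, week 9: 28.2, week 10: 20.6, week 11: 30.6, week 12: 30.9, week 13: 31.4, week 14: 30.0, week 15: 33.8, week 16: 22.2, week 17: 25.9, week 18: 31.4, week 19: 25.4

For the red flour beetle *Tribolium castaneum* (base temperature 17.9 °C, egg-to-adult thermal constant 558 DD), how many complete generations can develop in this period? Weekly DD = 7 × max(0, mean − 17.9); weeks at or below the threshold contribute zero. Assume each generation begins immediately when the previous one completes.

2 generations

Weekly DD (7 × max(0, T̄ − 17.9)): 0.0, 46.2, 13.3, 74.9, 53.2, 63.7, 96.6, 98.7, 72.1, 18.9, 88.9, 91.0, 94.5, 84.7, 111.3, 30.1, 56.0, 94.5, 52.5.
Season total = 1241.1 DD.
Complete generations = ⌊1241.1 / 558⌋ = 2.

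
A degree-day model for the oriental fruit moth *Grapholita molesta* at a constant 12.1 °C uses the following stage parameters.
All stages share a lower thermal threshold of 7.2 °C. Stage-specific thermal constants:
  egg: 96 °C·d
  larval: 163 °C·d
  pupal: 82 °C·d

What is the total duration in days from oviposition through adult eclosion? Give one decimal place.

Daily accumulation at 12.1 °C = 12.1 − 7.2 = 4.9 DD/day.
Total K = 96 + 163 + 82 = 341 DD.
Total duration = 341 / 4.9 = 69.592 ≈ 69.6 days.

69.6 days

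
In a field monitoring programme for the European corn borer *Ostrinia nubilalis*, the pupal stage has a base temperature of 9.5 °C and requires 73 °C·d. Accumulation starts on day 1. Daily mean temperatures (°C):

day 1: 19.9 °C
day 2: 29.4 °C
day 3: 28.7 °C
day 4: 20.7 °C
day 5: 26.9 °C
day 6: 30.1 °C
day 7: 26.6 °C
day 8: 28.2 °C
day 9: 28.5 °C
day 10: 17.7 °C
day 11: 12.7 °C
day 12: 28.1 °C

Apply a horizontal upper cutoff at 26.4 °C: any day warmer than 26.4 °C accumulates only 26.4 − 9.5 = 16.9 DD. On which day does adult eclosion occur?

day 6

Daily DD above 9.5 °C (capped at 16.9): 10.4, 16.9, 16.9, 11.2, 16.9, 16.9, 16.9, 16.9, 16.9, 8.2, 3.2, 16.9.
Cumulative: 10.4, 27.3, 44.2, 55.4, 72.3, 89.2, 106.1, 123.0, 139.9, 148.1, 151.3, 168.2.
The total first reaches 73 DD on day 6.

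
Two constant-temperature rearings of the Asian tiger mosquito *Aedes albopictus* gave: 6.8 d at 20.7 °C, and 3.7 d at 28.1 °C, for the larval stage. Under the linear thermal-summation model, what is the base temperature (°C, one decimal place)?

11.9 °C

Under the model K = D·(T − T_b), so D₁·(T₁ − T_b) = D₂·(T₂ − T_b).
6.8·(20.7 − T_b) = 3.7·(28.1 − T_b)
T_b = (6.8·20.7 − 3.7·28.1) / (6.8 − 3.7) = 36.79 / 3.1 = 11.868 °C ≈ 11.9 °C.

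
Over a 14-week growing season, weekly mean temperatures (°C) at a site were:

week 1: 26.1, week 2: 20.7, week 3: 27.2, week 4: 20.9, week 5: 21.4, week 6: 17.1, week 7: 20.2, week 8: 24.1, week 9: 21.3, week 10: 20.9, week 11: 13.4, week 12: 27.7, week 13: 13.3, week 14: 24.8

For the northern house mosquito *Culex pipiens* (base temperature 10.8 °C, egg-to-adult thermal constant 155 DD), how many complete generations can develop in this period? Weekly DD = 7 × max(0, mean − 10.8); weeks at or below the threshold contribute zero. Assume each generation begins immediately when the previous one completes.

Weekly DD (7 × max(0, T̄ − 10.8)): 107.1, 69.3, 114.8, 70.7, 74.2, 44.1, 65.8, 93.1, 73.5, 70.7, 18.2, 118.3, 17.5, 98.0.
Season total = 1035.3 DD.
Complete generations = ⌊1035.3 / 155⌋ = 6.

6 generations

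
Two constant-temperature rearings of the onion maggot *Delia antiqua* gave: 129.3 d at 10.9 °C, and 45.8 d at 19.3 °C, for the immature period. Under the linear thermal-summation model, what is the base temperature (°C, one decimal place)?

Under the model K = D·(T − T_b), so D₁·(T₁ − T_b) = D₂·(T₂ − T_b).
129.3·(10.9 − T_b) = 45.8·(19.3 − T_b)
T_b = (129.3·10.9 − 45.8·19.3) / (129.3 − 45.8) = 525.43 / 83.5 = 6.293 °C ≈ 6.3 °C.

6.3 °C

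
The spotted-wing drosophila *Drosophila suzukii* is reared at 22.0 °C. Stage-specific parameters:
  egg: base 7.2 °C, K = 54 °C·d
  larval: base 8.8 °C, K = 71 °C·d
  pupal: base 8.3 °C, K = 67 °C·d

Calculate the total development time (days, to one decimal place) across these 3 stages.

egg: 54 / (22.0 − 7.2) = 54 / 14.8 = 3.649 d.
larval: 71 / (22.0 − 8.8) = 71 / 13.2 = 5.379 d.
pupal: 67 / (22.0 − 8.3) = 67 / 13.7 = 4.891 d.
Sum = 13.918 ≈ 13.9 days.

13.9 days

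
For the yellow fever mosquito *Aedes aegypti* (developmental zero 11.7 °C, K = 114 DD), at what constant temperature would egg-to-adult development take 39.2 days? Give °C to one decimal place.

14.6 °C

Required daily accumulation = 114 / 39.2 = 2.908 DD/day.
T = T_base + 2.908 = 11.7 + 2.908 = 14.608 ≈ 14.6 °C.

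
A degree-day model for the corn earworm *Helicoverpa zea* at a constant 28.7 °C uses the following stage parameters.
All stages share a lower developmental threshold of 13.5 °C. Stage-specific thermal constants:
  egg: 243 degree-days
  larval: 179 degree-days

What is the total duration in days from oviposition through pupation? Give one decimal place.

27.8 days

Daily accumulation at 28.7 °C = 28.7 − 13.5 = 15.2 DD/day.
Total K = 243 + 179 = 422 DD.
Total duration = 422 / 15.2 = 27.763 ≈ 27.8 days.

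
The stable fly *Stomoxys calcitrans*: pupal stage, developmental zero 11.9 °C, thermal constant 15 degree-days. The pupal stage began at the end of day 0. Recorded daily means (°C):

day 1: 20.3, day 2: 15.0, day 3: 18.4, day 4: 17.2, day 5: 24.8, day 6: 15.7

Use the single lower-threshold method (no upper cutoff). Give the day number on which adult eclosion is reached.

day 3

Daily DD above 11.9 °C: 8.4, 3.1, 6.5, 5.3, 12.9, 3.8.
Cumulative: 8.4, 11.5, 18.0, 23.3, 36.2, 40.0.
The total first reaches 15 DD on day 3.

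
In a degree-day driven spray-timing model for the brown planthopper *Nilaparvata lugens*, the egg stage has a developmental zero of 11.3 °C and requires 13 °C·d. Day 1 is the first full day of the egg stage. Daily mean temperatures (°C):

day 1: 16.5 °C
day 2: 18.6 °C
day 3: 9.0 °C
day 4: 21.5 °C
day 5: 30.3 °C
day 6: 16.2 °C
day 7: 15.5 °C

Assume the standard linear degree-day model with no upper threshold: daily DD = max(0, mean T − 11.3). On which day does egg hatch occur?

day 4

Daily DD above 11.3 °C: 5.2, 7.3, 0.0, 10.2, 19.0, 4.9, 4.2.
Cumulative: 5.2, 12.5, 12.5, 22.7, 41.7, 46.6, 50.8.
The total first reaches 13 DD on day 4.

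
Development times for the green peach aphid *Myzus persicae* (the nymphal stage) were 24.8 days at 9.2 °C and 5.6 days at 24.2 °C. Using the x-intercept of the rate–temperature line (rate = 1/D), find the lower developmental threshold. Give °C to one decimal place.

4.8 °C

Equal thermal constants: D₁(T₁ − T_b) = D₂(T₂ − T_b).
24.8·(9.2 − T_b) = 5.6·(24.2 − T_b)
T_b = (24.8·9.2 − 5.6·24.2) / (24.8 − 5.6) = 92.64 / 19.2 = 4.825 °C ≈ 4.8 °C.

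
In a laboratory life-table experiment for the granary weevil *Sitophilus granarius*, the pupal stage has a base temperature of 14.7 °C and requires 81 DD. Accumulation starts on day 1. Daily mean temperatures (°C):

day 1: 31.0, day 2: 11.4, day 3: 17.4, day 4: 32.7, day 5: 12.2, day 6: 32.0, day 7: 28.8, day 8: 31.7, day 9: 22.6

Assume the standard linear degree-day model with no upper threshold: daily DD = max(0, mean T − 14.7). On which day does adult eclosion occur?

Daily DD above 14.7 °C: 16.3, 0.0, 2.7, 18.0, 0.0, 17.3, 14.1, 17.0, 7.9.
Cumulative: 16.3, 16.3, 19.0, 37.0, 37.0, 54.3, 68.4, 85.4, 93.3.
The total first reaches 81 DD on day 8.

day 8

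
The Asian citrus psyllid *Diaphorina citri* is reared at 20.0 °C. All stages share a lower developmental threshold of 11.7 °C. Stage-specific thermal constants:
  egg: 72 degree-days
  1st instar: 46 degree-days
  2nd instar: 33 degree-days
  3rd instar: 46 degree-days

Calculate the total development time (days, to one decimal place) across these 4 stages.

23.7 days

Daily accumulation at 20.0 °C = 20.0 − 11.7 = 8.3 DD/day.
Total K = 72 + 46 + 33 + 46 = 197 DD.
Total duration = 197 / 8.3 = 23.735 ≈ 23.7 days.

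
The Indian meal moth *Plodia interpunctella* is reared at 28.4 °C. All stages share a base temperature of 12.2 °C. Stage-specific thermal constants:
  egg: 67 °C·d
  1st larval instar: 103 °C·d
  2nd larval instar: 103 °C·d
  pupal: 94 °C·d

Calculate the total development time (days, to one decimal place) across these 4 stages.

Daily accumulation at 28.4 °C = 28.4 − 12.2 = 16.2 DD/day.
Total K = 67 + 103 + 103 + 94 = 367 DD.
Total duration = 367 / 16.2 = 22.654 ≈ 22.7 days.

22.7 days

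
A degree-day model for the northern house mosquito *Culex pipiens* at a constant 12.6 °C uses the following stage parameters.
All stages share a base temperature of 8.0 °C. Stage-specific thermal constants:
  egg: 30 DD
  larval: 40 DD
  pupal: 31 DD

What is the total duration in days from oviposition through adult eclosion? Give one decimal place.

Daily accumulation at 12.6 °C = 12.6 − 8.0 = 4.6 DD/day.
Total K = 30 + 40 + 31 = 101 DD.
Total duration = 101 / 4.6 = 21.957 ≈ 22.0 days.

22.0 days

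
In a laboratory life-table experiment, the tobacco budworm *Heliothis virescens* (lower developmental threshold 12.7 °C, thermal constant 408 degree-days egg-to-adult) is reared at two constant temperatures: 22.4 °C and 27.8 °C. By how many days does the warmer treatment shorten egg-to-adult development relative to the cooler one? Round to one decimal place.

At 22.4 °C: 408 / (22.4 − 12.7) = 408 / 9.7 = 42.062 d.
At 27.8 °C: 408 / (27.8 − 12.7) = 408 / 15.1 = 27.020 d.
Difference = |42.062 − 27.020| = 15.042 ≈ 15.0 days.

15.0 days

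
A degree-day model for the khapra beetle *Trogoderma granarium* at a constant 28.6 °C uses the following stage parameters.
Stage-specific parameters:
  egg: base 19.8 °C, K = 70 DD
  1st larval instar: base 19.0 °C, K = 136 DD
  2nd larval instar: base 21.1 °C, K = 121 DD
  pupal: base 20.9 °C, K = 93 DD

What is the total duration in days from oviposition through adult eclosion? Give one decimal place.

egg: 70 / (28.6 − 19.8) = 70 / 8.8 = 7.955 d.
1st larval instar: 136 / (28.6 − 19.0) = 136 / 9.6 = 14.167 d.
2nd larval instar: 121 / (28.6 − 21.1) = 121 / 7.5 = 16.133 d.
pupal: 93 / (28.6 − 20.9) = 93 / 7.7 = 12.078 d.
Sum = 50.332 ≈ 50.3 days.

50.3 days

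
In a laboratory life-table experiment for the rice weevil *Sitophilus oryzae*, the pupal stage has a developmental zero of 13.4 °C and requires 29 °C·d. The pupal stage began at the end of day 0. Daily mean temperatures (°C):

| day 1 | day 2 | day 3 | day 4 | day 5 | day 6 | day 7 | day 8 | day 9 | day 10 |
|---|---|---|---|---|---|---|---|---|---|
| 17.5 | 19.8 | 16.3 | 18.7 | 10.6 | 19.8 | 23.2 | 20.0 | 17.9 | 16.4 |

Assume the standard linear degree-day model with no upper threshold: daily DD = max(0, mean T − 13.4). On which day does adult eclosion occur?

day 7

Daily DD above 13.4 °C: 4.1, 6.4, 2.9, 5.3, 0.0, 6.4, 9.8, 6.6, 4.5, 3.0.
Cumulative: 4.1, 10.5, 13.4, 18.7, 18.7, 25.1, 34.9, 41.5, 46.0, 49.0.
The total first reaches 29 DD on day 7.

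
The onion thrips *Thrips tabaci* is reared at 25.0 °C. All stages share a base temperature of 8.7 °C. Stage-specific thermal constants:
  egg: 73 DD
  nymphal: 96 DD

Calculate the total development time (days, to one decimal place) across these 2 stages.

Daily accumulation at 25.0 °C = 25.0 − 8.7 = 16.3 DD/day.
Total K = 73 + 96 = 169 DD.
Total duration = 169 / 16.3 = 10.368 ≈ 10.4 days.

10.4 days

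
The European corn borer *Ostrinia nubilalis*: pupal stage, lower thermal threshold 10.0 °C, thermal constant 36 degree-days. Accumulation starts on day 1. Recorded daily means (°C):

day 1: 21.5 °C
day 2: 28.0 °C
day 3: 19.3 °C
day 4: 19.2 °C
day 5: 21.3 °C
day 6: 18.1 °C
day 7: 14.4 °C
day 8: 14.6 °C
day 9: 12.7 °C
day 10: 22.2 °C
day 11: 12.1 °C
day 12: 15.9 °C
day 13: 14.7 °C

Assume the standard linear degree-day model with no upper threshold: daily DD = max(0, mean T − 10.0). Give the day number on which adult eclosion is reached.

day 3

Daily DD above 10.0 °C: 11.5, 18.0, 9.3, 9.2, 11.3, 8.1, 4.4, 4.6, 2.7, 12.2, 2.1, 5.9, 4.7.
Cumulative: 11.5, 29.5, 38.8, 48.0, 59.3, 67.4, 71.8, 76.4, 79.1, 91.3, 93.4, 99.3, 104.0.
The total first reaches 36 DD on day 3.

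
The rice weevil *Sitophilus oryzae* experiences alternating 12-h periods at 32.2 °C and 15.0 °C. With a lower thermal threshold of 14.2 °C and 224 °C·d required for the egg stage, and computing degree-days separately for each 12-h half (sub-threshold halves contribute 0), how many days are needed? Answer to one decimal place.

Day half: max(0, 32.2 − 14.2) × 0.5 = 18.0 × 0.5 = 9.00 DD.
Night half: max(0, 15.0 − 14.2) × 0.5 = 0.8 × 0.5 = 0.40 DD.
Per 24 h: 9.40 DD/day.
Duration = 224 / 9.40 = 23.830 ≈ 23.8 days.

23.8 days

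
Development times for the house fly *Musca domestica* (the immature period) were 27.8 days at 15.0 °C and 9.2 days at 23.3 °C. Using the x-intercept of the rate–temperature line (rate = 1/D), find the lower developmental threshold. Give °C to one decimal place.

Linear rate model ⇒ the product D·(T − T_b) is constant across temperatures.
27.8·(15.0 − T_b) = 9.2·(23.3 − T_b)
T_b = (27.8·15.0 − 9.2·23.3) / (27.8 − 9.2) = 202.64 / 18.6 = 10.895 °C ≈ 10.9 °C.

10.9 °C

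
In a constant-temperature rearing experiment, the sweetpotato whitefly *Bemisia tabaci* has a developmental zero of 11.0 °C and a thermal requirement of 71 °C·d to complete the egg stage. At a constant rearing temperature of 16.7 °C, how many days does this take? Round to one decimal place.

Daily accumulation = 16.7 − 11.0 = 5.7 DD/day.
Duration = 71 / 5.7 = 12.456 ≈ 12.5 days.

12.5 days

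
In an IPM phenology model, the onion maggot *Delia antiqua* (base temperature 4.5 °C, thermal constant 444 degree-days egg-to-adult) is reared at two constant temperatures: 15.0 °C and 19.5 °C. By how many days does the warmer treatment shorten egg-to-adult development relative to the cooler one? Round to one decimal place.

At 15.0 °C: 444 / (15.0 − 4.5) = 444 / 10.5 = 42.286 d.
At 19.5 °C: 444 / (19.5 − 4.5) = 444 / 15.0 = 29.600 d.
Difference = |42.286 − 29.600| = 12.686 ≈ 12.7 days.

12.7 days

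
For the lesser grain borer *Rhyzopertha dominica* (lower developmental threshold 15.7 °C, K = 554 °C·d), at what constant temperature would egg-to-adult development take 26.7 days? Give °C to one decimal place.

36.4 °C

Required daily accumulation = 554 / 26.7 = 20.749 DD/day.
T = T_base + 20.749 = 15.7 + 20.749 = 36.449 ≈ 36.4 °C.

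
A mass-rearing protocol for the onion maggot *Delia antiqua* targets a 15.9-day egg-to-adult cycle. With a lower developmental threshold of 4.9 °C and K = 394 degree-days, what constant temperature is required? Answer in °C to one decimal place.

29.7 °C

Required daily accumulation = 394 / 15.9 = 24.780 DD/day.
T = T_base + 24.780 = 4.9 + 24.780 = 29.680 ≈ 29.7 °C.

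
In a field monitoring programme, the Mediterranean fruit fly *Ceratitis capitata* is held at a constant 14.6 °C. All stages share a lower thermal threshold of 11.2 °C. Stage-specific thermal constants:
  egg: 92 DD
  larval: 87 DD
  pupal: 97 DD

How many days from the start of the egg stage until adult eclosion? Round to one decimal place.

81.2 days

Daily accumulation at 14.6 °C = 14.6 − 11.2 = 3.4 DD/day.
Total K = 92 + 87 + 97 = 276 DD.
Total duration = 276 / 3.4 = 81.176 ≈ 81.2 days.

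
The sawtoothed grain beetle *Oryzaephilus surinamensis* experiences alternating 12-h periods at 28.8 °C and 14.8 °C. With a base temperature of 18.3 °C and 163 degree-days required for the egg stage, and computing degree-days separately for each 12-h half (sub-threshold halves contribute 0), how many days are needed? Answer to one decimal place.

Day half: max(0, 28.8 − 18.3) × 0.5 = 10.5 × 0.5 = 5.25 DD.
Night half: max(0, 14.8 − 18.3) × 0.5 = 0.0 × 0.5 = 0.00 DD.
Per 24 h: 5.25 DD/day.
Duration = 163 / 5.25 = 31.048 ≈ 31.0 days.

31.0 days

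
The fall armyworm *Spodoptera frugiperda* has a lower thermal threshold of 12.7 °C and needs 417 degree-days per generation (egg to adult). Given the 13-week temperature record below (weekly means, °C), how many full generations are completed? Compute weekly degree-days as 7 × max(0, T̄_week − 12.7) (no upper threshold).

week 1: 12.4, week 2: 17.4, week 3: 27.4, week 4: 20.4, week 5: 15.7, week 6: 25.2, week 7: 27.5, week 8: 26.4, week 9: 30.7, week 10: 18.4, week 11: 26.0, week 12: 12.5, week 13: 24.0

Weekly DD (7 × max(0, T̄ − 12.7)): 0.0, 32.9, 102.9, 53.9, 21.0, 87.5, 103.6, 95.9, 126.0, 39.9, 93.1, 0.0, 79.1.
Season total = 835.8 DD.
Complete generations = ⌊835.8 / 417⌋ = 2.

2 generations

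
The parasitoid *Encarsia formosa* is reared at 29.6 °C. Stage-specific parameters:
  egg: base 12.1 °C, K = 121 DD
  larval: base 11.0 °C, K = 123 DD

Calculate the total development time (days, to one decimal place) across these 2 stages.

egg: 121 / (29.6 − 12.1) = 121 / 17.5 = 6.914 d.
larval: 123 / (29.6 − 11.0) = 123 / 18.6 = 6.613 d.
Sum = 13.527 ≈ 13.5 days.

13.5 days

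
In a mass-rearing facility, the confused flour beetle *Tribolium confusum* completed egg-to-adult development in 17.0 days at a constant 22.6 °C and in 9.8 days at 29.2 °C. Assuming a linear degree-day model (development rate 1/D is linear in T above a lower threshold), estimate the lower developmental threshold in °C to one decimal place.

Under the model K = D·(T − T_b), so D₁·(T₁ − T_b) = D₂·(T₂ − T_b).
17.0·(22.6 − T_b) = 9.8·(29.2 − T_b)
T_b = (17.0·22.6 − 9.8·29.2) / (17.0 − 9.8) = 98.04 / 7.2 = 13.617 °C ≈ 13.6 °C.

13.6 °C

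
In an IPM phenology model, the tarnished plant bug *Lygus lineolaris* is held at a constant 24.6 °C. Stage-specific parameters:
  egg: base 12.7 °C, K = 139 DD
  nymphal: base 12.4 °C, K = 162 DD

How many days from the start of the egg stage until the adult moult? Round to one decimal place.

egg: 139 / (24.6 − 12.7) = 139 / 11.9 = 11.681 d.
nymphal: 162 / (24.6 − 12.4) = 162 / 12.2 = 13.279 d.
Sum = 24.959 ≈ 25.0 days.

25.0 days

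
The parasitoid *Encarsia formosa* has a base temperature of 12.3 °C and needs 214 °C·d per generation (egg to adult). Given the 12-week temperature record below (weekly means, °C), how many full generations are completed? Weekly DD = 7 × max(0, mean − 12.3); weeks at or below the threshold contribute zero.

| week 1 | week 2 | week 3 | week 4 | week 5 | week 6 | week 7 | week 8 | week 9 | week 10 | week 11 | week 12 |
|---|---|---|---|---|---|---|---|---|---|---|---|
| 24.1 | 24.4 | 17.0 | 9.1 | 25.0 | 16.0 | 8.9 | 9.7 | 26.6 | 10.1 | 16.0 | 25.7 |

Weekly DD (7 × max(0, T̄ − 12.3)): 82.6, 84.7, 32.9, 0.0, 88.9, 25.9, 0.0, 0.0, 100.1, 0.0, 25.9, 93.8.
Season total = 534.8 DD.
Complete generations = ⌊534.8 / 214⌋ = 2.

2 generations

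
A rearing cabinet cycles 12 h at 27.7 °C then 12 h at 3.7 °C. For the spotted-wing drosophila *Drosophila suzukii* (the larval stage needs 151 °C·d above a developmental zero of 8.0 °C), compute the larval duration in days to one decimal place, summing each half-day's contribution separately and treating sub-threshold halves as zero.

Day half: max(0, 27.7 − 8.0) × 0.5 = 19.7 × 0.5 = 9.85 DD.
Night half: max(0, 3.7 − 8.0) × 0.5 = 0.0 × 0.5 = 0.00 DD.
Per 24 h: 9.85 DD/day.
Duration = 151 / 9.85 = 15.330 ≈ 15.3 days.

15.3 days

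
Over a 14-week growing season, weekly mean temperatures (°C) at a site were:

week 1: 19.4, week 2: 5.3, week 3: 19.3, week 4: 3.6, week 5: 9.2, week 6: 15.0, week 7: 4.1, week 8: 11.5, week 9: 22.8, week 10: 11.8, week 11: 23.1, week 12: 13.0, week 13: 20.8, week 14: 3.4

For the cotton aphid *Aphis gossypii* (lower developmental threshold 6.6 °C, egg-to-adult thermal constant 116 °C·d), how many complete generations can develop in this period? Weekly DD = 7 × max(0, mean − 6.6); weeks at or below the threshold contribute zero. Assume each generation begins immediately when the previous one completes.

6 generations

Weekly DD (7 × max(0, T̄ − 6.6)): 89.6, 0.0, 88.9, 0.0, 18.2, 58.8, 0.0, 34.3, 113.4, 36.4, 115.5, 44.8, 99.4, 0.0.
Season total = 699.3 DD.
Complete generations = ⌊699.3 / 116⌋ = 6.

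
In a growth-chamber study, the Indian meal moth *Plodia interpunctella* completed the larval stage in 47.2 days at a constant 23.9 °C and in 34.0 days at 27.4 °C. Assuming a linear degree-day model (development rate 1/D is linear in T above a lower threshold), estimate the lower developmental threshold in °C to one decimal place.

Equal thermal constants: D₁(T₁ − T_b) = D₂(T₂ − T_b).
47.2·(23.9 − T_b) = 34.0·(27.4 − T_b)
T_b = (47.2·23.9 − 34.0·27.4) / (47.2 − 34.0) = 196.48 / 13.2 = 14.885 °C ≈ 14.9 °C.

14.9 °C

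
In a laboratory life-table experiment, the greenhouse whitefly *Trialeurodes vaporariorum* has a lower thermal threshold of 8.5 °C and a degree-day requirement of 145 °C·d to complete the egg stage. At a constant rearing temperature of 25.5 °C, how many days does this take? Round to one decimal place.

8.5 days

Daily accumulation = 25.5 − 8.5 = 17.0 DD/day.
Duration = 145 / 17.0 = 8.529 ≈ 8.5 days.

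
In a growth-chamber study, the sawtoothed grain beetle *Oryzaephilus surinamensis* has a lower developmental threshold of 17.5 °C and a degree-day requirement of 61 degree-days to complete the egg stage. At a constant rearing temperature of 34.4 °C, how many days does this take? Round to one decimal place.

3.6 days

Daily accumulation = 34.4 − 17.5 = 16.9 DD/day.
Duration = 61 / 16.9 = 3.609 ≈ 3.6 days.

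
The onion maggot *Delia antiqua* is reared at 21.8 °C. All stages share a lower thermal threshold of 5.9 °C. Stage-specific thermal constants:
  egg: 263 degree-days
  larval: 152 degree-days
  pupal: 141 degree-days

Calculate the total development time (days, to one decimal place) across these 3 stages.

Daily accumulation at 21.8 °C = 21.8 − 5.9 = 15.9 DD/day.
Total K = 263 + 152 + 141 = 556 DD.
Total duration = 556 / 15.9 = 34.969 ≈ 35.0 days.

35.0 days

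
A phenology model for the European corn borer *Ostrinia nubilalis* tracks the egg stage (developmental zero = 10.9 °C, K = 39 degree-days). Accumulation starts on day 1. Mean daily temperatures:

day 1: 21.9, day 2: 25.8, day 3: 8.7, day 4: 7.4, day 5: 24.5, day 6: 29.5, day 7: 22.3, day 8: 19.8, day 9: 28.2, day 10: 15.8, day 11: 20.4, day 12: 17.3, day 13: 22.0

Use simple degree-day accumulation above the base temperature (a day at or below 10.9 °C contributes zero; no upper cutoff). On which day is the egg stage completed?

day 5

Daily DD above 10.9 °C: 11.0, 14.9, 0.0, 0.0, 13.6, 18.6, 11.4, 8.9, 17.3, 4.9, 9.5, 6.4, 11.1.
Cumulative: 11.0, 25.9, 25.9, 25.9, 39.5, 58.1, 69.5, 78.4, 95.7, 100.6, 110.1, 116.5, 127.6.
The total first reaches 39 DD on day 5.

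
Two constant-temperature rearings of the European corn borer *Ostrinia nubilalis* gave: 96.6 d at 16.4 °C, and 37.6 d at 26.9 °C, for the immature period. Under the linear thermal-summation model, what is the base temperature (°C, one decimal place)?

9.7 °C

Equal thermal constants: D₁(T₁ − T_b) = D₂(T₂ − T_b).
96.6·(16.4 − T_b) = 37.6·(26.9 − T_b)
T_b = (96.6·16.4 − 37.6·26.9) / (96.6 − 37.6) = 572.80 / 59.0 = 9.708 °C ≈ 9.7 °C.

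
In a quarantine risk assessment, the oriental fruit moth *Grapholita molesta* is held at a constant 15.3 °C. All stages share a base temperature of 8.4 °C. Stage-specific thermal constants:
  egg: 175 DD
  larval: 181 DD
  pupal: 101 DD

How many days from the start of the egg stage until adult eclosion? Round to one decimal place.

Daily accumulation at 15.3 °C = 15.3 − 8.4 = 6.9 DD/day.
Total K = 175 + 181 + 101 = 457 DD.
Total duration = 457 / 6.9 = 66.232 ≈ 66.2 days.

66.2 days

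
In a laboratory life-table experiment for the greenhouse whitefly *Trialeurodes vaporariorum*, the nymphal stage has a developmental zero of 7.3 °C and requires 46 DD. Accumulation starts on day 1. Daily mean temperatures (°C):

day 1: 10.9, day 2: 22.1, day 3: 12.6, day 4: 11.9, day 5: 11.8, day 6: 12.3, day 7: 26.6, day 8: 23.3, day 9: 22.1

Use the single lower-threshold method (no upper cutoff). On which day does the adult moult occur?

Daily DD above 7.3 °C: 3.6, 14.8, 5.3, 4.6, 4.5, 5.0, 19.3, 16.0, 14.8.
Cumulative: 3.6, 18.4, 23.7, 28.3, 32.8, 37.8, 57.1, 73.1, 87.9.
The total first reaches 46 DD on day 7.

day 7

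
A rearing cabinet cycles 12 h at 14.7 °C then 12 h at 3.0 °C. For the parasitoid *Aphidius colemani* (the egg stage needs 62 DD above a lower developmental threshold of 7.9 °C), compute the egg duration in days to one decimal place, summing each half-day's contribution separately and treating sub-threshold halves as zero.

Day half: max(0, 14.7 − 7.9) × 0.5 = 6.8 × 0.5 = 3.40 DD.
Night half: max(0, 3.0 − 7.9) × 0.5 = 0.0 × 0.5 = 0.00 DD.
Per 24 h: 3.40 DD/day.
Duration = 62 / 3.40 = 18.235 ≈ 18.2 days.

18.2 days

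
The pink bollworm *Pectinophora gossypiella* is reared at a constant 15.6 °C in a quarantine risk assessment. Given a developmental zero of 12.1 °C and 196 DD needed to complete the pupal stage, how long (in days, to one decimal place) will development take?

56.0 days

Daily accumulation = 15.6 − 12.1 = 3.5 DD/day.
Duration = 196 / 3.5 = 56.000 ≈ 56.0 days.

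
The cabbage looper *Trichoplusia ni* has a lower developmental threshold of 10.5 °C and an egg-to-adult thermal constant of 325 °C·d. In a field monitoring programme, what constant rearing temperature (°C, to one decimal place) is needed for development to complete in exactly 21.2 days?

25.8 °C

Required daily accumulation = 325 / 21.2 = 15.330 DD/day.
T = T_base + 15.330 = 10.5 + 15.330 = 25.830 ≈ 25.8 °C.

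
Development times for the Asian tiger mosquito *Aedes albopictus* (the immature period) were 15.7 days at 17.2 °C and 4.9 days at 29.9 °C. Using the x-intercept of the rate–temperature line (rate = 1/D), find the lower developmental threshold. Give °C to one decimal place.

Under the model K = D·(T − T_b), so D₁·(T₁ − T_b) = D₂·(T₂ − T_b).
15.7·(17.2 − T_b) = 4.9·(29.9 − T_b)
T_b = (15.7·17.2 − 4.9·29.9) / (15.7 − 4.9) = 123.53 / 10.8 = 11.438 °C ≈ 11.4 °C.

11.4 °C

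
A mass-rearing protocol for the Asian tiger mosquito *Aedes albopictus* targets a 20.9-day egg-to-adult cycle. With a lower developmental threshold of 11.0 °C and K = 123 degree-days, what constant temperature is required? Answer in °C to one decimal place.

16.9 °C

Required daily accumulation = 123 / 20.9 = 5.885 DD/day.
T = T_base + 5.885 = 11.0 + 5.885 = 16.885 ≈ 16.9 °C.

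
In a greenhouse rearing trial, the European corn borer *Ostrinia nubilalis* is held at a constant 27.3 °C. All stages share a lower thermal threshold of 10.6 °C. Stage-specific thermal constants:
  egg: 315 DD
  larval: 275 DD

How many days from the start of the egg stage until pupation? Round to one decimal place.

Daily accumulation at 27.3 °C = 27.3 − 10.6 = 16.7 DD/day.
Total K = 315 + 275 = 590 DD.
Total duration = 590 / 16.7 = 35.329 ≈ 35.3 days.

35.3 days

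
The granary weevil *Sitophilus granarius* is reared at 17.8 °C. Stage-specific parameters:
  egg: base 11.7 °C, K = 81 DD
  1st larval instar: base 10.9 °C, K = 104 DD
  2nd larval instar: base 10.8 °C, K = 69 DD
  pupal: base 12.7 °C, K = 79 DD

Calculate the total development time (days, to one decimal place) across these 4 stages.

egg: 81 / (17.8 − 11.7) = 81 / 6.1 = 13.279 d.
1st larval instar: 104 / (17.8 − 10.9) = 104 / 6.9 = 15.072 d.
2nd larval instar: 69 / (17.8 − 10.8) = 69 / 7.0 = 9.857 d.
pupal: 79 / (17.8 − 12.7) = 79 / 5.1 = 15.490 d.
Sum = 53.698 ≈ 53.7 days.

53.7 days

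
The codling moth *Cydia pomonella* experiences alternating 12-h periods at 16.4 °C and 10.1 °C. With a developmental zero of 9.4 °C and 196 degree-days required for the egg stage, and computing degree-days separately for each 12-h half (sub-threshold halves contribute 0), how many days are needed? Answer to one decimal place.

50.9 days

Day half: max(0, 16.4 − 9.4) × 0.5 = 7.0 × 0.5 = 3.50 DD.
Night half: max(0, 10.1 − 9.4) × 0.5 = 0.7 × 0.5 = 0.35 DD.
Per 24 h: 3.85 DD/day.
Duration = 196 / 3.85 = 50.909 ≈ 50.9 days.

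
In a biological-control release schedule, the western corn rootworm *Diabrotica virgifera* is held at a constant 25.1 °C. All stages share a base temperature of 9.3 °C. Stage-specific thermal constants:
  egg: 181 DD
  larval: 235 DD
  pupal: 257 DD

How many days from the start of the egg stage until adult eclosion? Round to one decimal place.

Daily accumulation at 25.1 °C = 25.1 − 9.3 = 15.8 DD/day.
Total K = 181 + 235 + 257 = 673 DD.
Total duration = 673 / 15.8 = 42.595 ≈ 42.6 days.

42.6 days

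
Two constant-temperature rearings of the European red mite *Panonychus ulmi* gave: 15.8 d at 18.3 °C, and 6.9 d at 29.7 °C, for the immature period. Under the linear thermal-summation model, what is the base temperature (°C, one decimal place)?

9.5 °C

Linear rate model ⇒ the product D·(T − T_b) is constant across temperatures.
15.8·(18.3 − T_b) = 6.9·(29.7 − T_b)
T_b = (15.8·18.3 − 6.9·29.7) / (15.8 − 6.9) = 84.21 / 8.9 = 9.462 °C ≈ 9.5 °C.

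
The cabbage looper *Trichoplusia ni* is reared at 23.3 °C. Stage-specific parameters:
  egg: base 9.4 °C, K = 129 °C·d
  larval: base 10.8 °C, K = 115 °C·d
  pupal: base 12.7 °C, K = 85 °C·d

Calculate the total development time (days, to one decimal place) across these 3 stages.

26.5 days

egg: 129 / (23.3 − 9.4) = 129 / 13.9 = 9.281 d.
larval: 115 / (23.3 − 10.8) = 115 / 12.5 = 9.200 d.
pupal: 85 / (23.3 − 12.7) = 85 / 10.6 = 8.019 d.
Sum = 26.499 ≈ 26.5 days.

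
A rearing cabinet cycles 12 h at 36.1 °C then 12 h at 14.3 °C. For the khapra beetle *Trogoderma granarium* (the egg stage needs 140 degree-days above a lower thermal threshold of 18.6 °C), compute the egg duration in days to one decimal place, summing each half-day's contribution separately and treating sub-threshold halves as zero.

16.0 days

Day half: max(0, 36.1 − 18.6) × 0.5 = 17.5 × 0.5 = 8.75 DD.
Night half: max(0, 14.3 − 18.6) × 0.5 = 0.0 × 0.5 = 0.00 DD.
Per 24 h: 8.75 DD/day.
Duration = 140 / 8.75 = 16.000 ≈ 16.0 days.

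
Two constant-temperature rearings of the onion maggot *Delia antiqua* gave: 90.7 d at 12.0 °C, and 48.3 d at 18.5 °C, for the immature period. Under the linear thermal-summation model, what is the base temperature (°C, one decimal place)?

Linear rate model ⇒ the product D·(T − T_b) is constant across temperatures.
90.7·(12.0 − T_b) = 48.3·(18.5 − T_b)
T_b = (90.7·12.0 − 48.3·18.5) / (90.7 − 48.3) = 194.85 / 42.4 = 4.596 °C ≈ 4.6 °C.

4.6 °C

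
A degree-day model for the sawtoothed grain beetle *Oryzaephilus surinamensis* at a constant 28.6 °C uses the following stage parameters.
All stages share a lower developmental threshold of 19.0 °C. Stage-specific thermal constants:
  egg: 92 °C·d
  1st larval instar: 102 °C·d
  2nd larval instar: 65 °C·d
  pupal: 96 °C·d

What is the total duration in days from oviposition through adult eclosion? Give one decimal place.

Daily accumulation at 28.6 °C = 28.6 − 19.0 = 9.6 DD/day.
Total K = 92 + 102 + 65 + 96 = 355 DD.
Total duration = 355 / 9.6 = 36.979 ≈ 37.0 days.

37.0 days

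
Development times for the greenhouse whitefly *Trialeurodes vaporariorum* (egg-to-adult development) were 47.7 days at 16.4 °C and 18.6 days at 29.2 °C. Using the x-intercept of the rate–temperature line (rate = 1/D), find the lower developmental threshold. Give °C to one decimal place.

Under the model K = D·(T − T_b), so D₁·(T₁ − T_b) = D₂·(T₂ − T_b).
47.7·(16.4 − T_b) = 18.6·(29.2 − T_b)
T_b = (47.7·16.4 − 18.6·29.2) / (47.7 − 18.6) = 239.16 / 29.1 = 8.219 °C ≈ 8.2 °C.

8.2 °C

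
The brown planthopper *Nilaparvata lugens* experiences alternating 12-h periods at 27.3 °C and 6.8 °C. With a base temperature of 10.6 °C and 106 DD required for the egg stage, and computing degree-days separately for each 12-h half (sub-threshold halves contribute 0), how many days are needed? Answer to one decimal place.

Day half: max(0, 27.3 − 10.6) × 0.5 = 16.7 × 0.5 = 8.35 DD.
Night half: max(0, 6.8 − 10.6) × 0.5 = 0.0 × 0.5 = 0.00 DD.
Per 24 h: 8.35 DD/day.
Duration = 106 / 8.35 = 12.695 ≈ 12.7 days.

12.7 days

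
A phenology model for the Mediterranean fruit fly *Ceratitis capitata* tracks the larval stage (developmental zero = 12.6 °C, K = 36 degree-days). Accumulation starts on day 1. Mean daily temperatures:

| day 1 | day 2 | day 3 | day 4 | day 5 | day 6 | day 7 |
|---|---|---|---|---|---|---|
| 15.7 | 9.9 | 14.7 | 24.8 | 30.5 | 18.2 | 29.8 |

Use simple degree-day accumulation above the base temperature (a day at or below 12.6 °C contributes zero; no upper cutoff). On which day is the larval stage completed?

day 6

Daily DD above 12.6 °C: 3.1, 0.0, 2.1, 12.2, 17.9, 5.6, 17.2.
Cumulative: 3.1, 3.1, 5.2, 17.4, 35.3, 40.9, 58.1.
The total first reaches 36 DD on day 6.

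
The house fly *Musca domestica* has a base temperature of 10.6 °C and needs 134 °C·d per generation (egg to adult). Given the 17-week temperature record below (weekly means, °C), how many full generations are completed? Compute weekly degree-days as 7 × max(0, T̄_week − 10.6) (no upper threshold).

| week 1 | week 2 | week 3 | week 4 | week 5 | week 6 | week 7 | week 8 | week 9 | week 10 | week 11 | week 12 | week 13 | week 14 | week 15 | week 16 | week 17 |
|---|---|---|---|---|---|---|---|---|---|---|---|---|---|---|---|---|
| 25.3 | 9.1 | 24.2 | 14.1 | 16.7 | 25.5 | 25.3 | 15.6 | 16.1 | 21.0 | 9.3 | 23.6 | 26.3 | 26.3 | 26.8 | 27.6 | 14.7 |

Weekly DD (7 × max(0, T̄ − 10.6)): 102.9, 0.0, 95.2, 24.5, 42.7, 104.3, 102.9, 35.0, 38.5, 72.8, 0.0, 91.0, 109.9, 109.9, 113.4, 119.0, 28.7.
Season total = 1190.7 DD.
Complete generations = ⌊1190.7 / 134⌋ = 8.

8 generations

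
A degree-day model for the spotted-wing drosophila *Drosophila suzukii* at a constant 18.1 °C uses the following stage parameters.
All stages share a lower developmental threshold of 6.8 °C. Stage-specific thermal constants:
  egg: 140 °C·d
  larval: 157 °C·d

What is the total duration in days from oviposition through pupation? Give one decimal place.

Daily accumulation at 18.1 °C = 18.1 − 6.8 = 11.3 DD/day.
Total K = 140 + 157 = 297 DD.
Total duration = 297 / 11.3 = 26.283 ≈ 26.3 days.

26.3 days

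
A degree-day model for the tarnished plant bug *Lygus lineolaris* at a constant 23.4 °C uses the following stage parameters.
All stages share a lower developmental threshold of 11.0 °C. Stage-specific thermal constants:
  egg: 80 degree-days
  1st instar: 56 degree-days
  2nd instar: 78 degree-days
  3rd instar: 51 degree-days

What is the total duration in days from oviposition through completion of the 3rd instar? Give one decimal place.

21.4 days

Daily accumulation at 23.4 °C = 23.4 − 11.0 = 12.4 DD/day.
Total K = 80 + 56 + 78 + 51 = 265 DD.
Total duration = 265 / 12.4 = 21.371 ≈ 21.4 days.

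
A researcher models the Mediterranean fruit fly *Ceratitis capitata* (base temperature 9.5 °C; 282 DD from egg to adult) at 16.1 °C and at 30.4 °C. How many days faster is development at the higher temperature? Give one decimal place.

29.2 days

At 16.1 °C: 282 / (16.1 − 9.5) = 282 / 6.6 = 42.727 d.
At 30.4 °C: 282 / (30.4 − 9.5) = 282 / 20.9 = 13.493 d.
Difference = |42.727 − 13.493| = 29.234 ≈ 29.2 days.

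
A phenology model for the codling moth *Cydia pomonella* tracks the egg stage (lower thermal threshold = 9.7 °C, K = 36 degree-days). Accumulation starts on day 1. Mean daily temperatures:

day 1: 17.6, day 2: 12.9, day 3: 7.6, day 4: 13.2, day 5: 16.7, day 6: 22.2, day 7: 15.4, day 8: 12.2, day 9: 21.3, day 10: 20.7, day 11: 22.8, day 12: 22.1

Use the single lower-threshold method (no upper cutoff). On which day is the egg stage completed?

Daily DD above 9.7 °C: 7.9, 3.2, 0.0, 3.5, 7.0, 12.5, 5.7, 2.5, 11.6, 11.0, 13.1, 12.4.
Cumulative: 7.9, 11.1, 11.1, 14.6, 21.6, 34.1, 39.8, 42.3, 53.9, 64.9, 78.0, 90.4.
The total first reaches 36 DD on day 7.

day 7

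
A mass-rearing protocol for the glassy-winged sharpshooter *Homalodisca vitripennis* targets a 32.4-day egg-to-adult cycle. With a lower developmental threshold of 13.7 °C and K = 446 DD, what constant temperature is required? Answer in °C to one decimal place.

Required daily accumulation = 446 / 32.4 = 13.765 DD/day.
T = T_base + 13.765 = 13.7 + 13.765 = 27.465 ≈ 27.5 °C.

27.5 °C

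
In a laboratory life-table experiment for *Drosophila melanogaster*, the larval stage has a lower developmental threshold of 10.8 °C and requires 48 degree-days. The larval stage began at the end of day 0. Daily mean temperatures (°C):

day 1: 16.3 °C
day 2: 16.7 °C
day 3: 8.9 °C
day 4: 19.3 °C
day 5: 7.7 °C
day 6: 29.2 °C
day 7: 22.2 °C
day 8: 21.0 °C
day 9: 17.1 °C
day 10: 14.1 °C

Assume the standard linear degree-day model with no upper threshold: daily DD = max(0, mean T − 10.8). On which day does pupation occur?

day 7

Daily DD above 10.8 °C: 5.5, 5.9, 0.0, 8.5, 0.0, 18.4, 11.4, 10.2, 6.3, 3.3.
Cumulative: 5.5, 11.4, 11.4, 19.9, 19.9, 38.3, 49.7, 59.9, 66.2, 69.5.
The total first reaches 48 DD on day 7.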